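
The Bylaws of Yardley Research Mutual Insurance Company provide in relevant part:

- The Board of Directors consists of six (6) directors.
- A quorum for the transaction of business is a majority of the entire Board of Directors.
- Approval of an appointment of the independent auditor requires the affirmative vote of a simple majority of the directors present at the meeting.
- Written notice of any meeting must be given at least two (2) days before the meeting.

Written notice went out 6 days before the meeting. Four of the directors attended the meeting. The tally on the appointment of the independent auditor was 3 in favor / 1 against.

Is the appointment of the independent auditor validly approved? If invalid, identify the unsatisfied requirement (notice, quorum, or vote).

Notice: 6 days given; 2 required (6 ≥ 2). Satisfied.
Quorum: 4 present; quorum is 4. Satisfied.
Vote: the appointment of the independent auditor requires a majority of the directors present (4). A majority of 4 is 3, so 3 affirmative votes are needed; 3 voted in favor. Satisfied.

Valid — all requirements satisfied.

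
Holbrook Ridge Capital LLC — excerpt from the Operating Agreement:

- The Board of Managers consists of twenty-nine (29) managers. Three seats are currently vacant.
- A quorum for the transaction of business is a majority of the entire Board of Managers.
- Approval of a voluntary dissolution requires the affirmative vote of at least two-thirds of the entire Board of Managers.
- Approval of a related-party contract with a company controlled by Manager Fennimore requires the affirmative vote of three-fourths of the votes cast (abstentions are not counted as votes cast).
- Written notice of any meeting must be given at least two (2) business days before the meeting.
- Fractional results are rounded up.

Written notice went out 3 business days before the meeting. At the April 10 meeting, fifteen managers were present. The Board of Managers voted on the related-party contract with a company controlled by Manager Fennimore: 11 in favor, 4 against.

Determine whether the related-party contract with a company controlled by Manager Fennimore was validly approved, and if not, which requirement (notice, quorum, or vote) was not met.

Notice: 3 business days given; 2 required (3 ≥ 2). Satisfied.
Quorum: 15 present; quorum is 15. Satisfied.
Vote: the related-party contract with a company controlled by Manager Fennimore requires three-fourths of the votes cast (15). 3/4 of 15 = 11.25, rounded up to 12, so 12 affirmative votes are needed; 11 voted in favor. Not satisfied.

Invalid — vote requirement not satisfied.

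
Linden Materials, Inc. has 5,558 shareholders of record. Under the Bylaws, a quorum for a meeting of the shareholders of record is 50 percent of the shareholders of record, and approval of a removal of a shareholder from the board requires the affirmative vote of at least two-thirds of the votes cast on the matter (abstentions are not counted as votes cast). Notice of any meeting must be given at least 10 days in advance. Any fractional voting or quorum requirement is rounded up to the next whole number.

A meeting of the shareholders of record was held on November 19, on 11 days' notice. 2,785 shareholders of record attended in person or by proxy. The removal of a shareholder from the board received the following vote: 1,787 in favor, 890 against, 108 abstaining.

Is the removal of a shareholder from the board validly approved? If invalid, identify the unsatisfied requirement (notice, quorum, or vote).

Notice: 11 days given; 10 required. Satisfied.
Quorum: 50% of 5,558 = 2,779; 2,785 present. Satisfied.
Vote: requires two-thirds of the votes cast (2,785 − 108 abstaining = 2,677); 2/3 of 2677 = 1784.67, rounded up to 1785, so 1,785 needed; 1,787 in favor. Satisfied.

Valid — all requirements satisfied.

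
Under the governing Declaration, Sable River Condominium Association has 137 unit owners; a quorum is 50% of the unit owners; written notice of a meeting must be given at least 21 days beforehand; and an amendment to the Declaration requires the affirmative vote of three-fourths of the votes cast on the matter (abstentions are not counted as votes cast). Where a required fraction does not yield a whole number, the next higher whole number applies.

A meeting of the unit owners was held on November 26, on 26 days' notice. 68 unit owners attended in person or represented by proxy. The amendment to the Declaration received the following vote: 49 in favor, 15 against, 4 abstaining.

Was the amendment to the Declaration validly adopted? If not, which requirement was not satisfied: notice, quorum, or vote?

Invalid — quorum requirement not satisfied.

Notice: 26 days given; 21 required. Satisfied.
Quorum: 50% of 137 = 68.50, rounded up to 69; 68 present. Not satisfied.
Vote: requires three-fourths of the votes cast (68 − 4 abstaining = 64); 3/4 of 64 = 48, so 48 needed; 49 in favor. Satisfied.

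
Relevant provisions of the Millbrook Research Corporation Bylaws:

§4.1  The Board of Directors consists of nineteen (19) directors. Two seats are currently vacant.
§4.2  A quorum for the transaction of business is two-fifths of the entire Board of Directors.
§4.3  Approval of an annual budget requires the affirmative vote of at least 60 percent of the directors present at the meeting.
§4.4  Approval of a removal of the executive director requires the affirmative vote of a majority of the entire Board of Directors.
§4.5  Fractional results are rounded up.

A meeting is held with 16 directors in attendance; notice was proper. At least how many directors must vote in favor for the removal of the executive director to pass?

10

The removal of the executive director requires a majority of the entire Board of Directors (19).
A majority of 19 is 10.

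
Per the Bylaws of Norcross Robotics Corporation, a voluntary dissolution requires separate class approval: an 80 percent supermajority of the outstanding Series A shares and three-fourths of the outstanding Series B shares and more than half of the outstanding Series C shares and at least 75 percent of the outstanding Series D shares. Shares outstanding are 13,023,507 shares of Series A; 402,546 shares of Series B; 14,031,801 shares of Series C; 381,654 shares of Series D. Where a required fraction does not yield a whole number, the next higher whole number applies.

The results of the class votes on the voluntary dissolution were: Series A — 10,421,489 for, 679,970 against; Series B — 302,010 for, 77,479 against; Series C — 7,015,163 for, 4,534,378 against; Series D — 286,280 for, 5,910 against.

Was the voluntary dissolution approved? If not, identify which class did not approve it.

Series A: 4/5 of 13023507 = 10418805.60, rounded up to 10418806; 10,418,806 required, 10,421,489 in favor — approved.
Series B: 3/4 of 402546 = 301909.50, rounded up to 301910; 301,910 required, 302,010 in favor — approved.
Series C: a majority of 14031801 is 7015901; 7,015,901 required, 7,015,163 in favor — not approved.
Series D: 3/4 of 381654 = 286240.50, rounded up to 286241; 286,241 required, 286,280 in favor — approved.

Not approved — the Series C shares did not give the required vote.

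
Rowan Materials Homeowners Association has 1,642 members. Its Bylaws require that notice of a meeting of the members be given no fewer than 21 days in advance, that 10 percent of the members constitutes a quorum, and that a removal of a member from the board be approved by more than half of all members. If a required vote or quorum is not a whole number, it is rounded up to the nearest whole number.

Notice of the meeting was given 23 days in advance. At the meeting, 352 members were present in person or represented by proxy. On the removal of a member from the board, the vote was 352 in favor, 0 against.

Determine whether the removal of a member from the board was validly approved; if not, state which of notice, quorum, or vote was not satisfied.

Notice: 23 days given; 21 required. Satisfied.
Quorum: 10% of 1,642 = 164.20, rounded up to 165; 352 present. Satisfied.
Vote: requires a majority of all members (1,642); a majority of 1642 is 822, so 822 needed; 352 in favor. Not satisfied.

Invalid — vote requirement not satisfied.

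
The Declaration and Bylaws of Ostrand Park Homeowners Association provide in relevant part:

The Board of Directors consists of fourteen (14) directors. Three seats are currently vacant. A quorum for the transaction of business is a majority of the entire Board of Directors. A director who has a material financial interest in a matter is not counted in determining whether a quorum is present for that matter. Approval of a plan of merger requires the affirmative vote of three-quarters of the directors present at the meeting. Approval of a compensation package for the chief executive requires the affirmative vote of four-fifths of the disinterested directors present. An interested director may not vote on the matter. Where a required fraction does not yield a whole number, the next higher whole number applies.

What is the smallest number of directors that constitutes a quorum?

A majority of 14 is 8.

8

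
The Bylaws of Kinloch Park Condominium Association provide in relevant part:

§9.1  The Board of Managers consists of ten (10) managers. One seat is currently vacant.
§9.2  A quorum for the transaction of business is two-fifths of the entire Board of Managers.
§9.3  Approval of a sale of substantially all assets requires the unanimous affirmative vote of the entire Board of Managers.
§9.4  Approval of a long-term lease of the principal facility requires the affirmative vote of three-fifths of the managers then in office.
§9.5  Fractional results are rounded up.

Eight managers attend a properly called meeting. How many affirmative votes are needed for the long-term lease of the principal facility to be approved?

6

The long-term lease of the principal facility requires three-fifths of the managers then in office (9).
3/5 of 9 = 5.40, rounded up to 6.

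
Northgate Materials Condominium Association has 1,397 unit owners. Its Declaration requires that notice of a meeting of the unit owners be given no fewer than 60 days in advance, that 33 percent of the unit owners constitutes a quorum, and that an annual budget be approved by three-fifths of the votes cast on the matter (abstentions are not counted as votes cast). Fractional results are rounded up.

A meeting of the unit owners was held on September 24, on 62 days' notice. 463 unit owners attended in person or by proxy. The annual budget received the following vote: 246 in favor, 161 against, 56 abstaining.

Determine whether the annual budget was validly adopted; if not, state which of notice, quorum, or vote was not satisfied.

Notice: 62 days given; 60 required. Satisfied.
Quorum: 33% of 1,397 = 461.01, rounded up to 462; 463 present. Satisfied.
Vote: requires three-fifths of the votes cast (463 − 56 abstaining = 407); 3/5 of 407 = 244.20, rounded up to 245, so 245 needed; 246 in favor. Satisfied.

Valid — all requirements satisfied.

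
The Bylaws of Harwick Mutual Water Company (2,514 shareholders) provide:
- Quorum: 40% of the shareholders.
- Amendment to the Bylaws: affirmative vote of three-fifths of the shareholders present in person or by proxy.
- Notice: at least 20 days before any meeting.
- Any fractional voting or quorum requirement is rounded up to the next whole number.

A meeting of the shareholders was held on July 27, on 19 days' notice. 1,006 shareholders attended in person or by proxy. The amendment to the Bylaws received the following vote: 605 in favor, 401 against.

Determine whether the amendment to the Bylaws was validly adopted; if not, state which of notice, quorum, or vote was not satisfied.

Notice: 19 days given; 20 required. Not satisfied.
Quorum: 40% of 2,514 = 1,005.60, rounded up to 1,006; 1,006 present. Satisfied.
Vote: requires three-fifths of those present (1,006); 3/5 of 1006 = 603.60, rounded up to 604, so 604 needed; 605 in favor. Satisfied.

Invalid — notice requirement not satisfied.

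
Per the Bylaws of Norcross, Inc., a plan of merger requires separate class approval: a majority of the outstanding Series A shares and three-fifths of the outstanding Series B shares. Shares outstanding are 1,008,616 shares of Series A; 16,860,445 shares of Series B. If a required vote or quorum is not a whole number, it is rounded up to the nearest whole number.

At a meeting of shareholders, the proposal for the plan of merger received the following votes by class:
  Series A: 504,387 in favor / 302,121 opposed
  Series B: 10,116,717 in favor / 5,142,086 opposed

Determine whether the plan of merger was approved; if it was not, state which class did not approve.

Approved — every class gave the required vote.

Series A: a majority of 1008616 is 504309; 504,309 required, 504,387 in favor — approved.
Series B: 3/5 of 16860445 = 10116267; 10,116,267 required, 10,116,717 in favor — approved.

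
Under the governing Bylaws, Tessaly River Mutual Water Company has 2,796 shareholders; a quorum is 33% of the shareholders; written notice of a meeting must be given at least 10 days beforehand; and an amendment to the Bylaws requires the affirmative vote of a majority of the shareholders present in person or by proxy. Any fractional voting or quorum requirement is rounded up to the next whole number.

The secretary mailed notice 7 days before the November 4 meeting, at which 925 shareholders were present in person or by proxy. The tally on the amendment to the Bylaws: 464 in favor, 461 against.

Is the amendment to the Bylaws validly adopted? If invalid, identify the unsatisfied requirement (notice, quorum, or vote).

Notice: 7 days given; 10 required. Not satisfied.
Quorum: 33% of 2,796 = 922.68, rounded up to 923; 925 present. Satisfied.
Vote: requires a majority of those present (925); a majority of 925 is 463, so 463 needed; 464 in favor. Satisfied.

Invalid — notice requirement not satisfied.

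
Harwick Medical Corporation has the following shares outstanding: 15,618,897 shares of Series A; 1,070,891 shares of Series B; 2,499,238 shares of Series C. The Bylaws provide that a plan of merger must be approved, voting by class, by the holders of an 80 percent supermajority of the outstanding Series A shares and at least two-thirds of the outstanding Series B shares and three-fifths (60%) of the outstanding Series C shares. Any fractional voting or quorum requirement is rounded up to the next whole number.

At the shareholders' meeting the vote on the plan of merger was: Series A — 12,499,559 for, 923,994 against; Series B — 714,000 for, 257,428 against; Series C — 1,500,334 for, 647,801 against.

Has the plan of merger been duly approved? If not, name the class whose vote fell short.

Series A: 4/5 of 15618897 = 12495117.60, rounded up to 12495118; 12,495,118 required, 12,499,559 in favor — approved.
Series B: 2/3 of 1070891 = 713927.33, rounded up to 713928; 713,928 required, 714,000 in favor — approved.
Series C: 3/5 of 2499238 = 1499542.80, rounded up to 1499543; 1,499,543 required, 1,500,334 in favor — approved.

Approved — every class gave the required vote.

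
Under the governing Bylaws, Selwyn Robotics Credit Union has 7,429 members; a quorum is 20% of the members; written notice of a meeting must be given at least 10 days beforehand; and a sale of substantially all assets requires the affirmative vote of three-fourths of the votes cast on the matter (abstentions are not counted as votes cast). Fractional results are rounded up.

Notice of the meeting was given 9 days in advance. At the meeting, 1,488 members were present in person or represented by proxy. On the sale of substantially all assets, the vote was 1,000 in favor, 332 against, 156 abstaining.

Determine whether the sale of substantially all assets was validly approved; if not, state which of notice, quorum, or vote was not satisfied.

Invalid — notice requirement not satisfied.

Notice: 9 days given; 10 required. Not satisfied.
Quorum: 20% of 7,429 = 1,485.80, rounded up to 1,486; 1,488 present. Satisfied.
Vote: requires three-fourths of the votes cast (1,488 − 156 abstaining = 1,332); 3/4 of 1332 = 999, so 999 needed; 1,000 in favor. Satisfied.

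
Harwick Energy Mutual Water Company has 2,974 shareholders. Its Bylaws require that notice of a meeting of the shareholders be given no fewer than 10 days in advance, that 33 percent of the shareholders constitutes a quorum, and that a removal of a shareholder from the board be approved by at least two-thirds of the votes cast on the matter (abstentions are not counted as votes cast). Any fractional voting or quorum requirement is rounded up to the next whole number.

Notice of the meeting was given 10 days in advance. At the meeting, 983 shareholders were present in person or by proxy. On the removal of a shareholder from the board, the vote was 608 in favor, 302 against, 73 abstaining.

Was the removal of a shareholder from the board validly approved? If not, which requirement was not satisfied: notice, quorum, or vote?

Valid — all requirements satisfied.

Notice: 10 days given; 10 required. Satisfied.
Quorum: 33% of 2,974 = 981.42, rounded up to 982; 983 present. Satisfied.
Vote: requires two-thirds of the votes cast (983 − 73 abstaining = 910); 2/3 of 910 = 606.67, rounded up to 607, so 607 needed; 608 in favor. Satisfied.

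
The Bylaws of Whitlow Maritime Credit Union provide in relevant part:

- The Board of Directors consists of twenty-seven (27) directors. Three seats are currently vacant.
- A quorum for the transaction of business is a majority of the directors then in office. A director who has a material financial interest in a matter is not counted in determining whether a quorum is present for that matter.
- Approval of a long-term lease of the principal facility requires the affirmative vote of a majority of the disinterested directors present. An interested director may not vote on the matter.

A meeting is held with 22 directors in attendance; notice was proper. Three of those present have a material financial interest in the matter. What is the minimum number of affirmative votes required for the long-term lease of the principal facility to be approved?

The long-term lease of the principal facility requires a majority of the disinterested directors present (22 − 3 = 19).
A majority of 19 is 10.

10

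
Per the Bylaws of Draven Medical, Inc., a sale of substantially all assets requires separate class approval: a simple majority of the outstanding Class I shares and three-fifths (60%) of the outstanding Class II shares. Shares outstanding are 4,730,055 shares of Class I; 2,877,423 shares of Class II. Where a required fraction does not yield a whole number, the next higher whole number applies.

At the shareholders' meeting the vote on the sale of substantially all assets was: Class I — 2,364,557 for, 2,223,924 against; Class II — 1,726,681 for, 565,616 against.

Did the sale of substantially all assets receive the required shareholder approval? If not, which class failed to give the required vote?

Not approved — the Class I shares did not give the required vote.

Class I: a majority of 4730055 is 2365028; 2,365,028 required, 2,364,557 in favor — not approved.
Class II: 3/5 of 2877423 = 1726453.80, rounded up to 1726454; 1,726,454 required, 1,726,681 in favor — approved.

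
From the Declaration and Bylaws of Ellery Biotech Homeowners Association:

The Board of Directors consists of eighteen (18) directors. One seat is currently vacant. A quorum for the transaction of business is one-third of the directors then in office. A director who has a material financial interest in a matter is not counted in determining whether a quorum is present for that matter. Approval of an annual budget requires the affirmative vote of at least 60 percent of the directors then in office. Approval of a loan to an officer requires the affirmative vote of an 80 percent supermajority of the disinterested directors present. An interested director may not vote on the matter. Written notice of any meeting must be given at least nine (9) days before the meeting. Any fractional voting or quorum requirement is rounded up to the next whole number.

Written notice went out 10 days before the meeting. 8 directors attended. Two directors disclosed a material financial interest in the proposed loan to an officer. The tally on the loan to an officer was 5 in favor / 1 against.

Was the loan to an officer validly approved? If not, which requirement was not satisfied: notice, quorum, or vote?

Notice: 10 days given; 9 required (10 ≥ 9). Satisfied.
Quorum: 8 present, but the 2 interested directors do not count, leaving 6. Quorum is 6. Satisfied.
Vote: the loan to an officer requires four-fifths of the disinterested directors present (8 − 2 = 6). 4/5 of 6 = 4.80, rounded up to 5, so 5 affirmative votes are needed; 5 voted in favor. Satisfied.

Valid — all requirements satisfied.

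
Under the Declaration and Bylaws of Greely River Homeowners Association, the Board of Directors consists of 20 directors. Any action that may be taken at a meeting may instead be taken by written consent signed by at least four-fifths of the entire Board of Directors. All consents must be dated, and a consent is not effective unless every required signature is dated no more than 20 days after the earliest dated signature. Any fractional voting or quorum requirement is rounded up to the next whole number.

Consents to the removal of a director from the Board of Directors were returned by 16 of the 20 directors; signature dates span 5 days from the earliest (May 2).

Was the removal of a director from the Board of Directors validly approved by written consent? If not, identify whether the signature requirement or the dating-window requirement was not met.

Signatures required: at least four-fifths of 20 — 4/5 of 20 = 16, so 16 needed; 16 signed. Sufficient.
Dating window: the latest signature is 5 days after the earliest; the limit is 20 days. Within the window.

Effective — both the signature and dating-window requirements are satisfied.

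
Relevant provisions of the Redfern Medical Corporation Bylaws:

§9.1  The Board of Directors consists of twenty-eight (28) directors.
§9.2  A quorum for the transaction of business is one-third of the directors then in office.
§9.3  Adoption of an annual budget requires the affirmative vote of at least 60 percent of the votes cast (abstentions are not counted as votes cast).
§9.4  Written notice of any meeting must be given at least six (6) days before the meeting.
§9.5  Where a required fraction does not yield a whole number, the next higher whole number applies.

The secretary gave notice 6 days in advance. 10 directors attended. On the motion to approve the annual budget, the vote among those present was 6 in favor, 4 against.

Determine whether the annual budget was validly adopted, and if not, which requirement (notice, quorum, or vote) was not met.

Valid — all requirements satisfied.

Notice: 6 days given; 6 required (6 ≥ 6). Satisfied.
Quorum: 10 present; quorum is 10. Satisfied.
Vote: the annual budget requires three-fifths of the votes cast (10). 3/5 of 10 = 6, so 6 affirmative votes are needed; 6 voted in favor. Satisfied.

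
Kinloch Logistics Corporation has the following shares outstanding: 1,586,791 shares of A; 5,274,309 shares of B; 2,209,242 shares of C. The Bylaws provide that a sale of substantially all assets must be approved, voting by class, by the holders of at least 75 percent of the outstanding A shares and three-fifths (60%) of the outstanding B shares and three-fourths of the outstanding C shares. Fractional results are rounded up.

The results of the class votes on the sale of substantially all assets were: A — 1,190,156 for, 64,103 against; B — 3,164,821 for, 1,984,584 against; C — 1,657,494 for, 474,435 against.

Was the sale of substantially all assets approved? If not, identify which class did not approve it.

A: 3/4 of 1586791 = 1190093.25, rounded up to 1190094; 1,190,094 required, 1,190,156 in favor — approved.
B: 3/5 of 5274309 = 3164585.40, rounded up to 3164586; 3,164,586 required, 3,164,821 in favor — approved.
C: 3/4 of 2209242 = 1656931.50, rounded up to 1656932; 1,656,932 required, 1,657,494 in favor — approved.

Approved — every class gave the required vote.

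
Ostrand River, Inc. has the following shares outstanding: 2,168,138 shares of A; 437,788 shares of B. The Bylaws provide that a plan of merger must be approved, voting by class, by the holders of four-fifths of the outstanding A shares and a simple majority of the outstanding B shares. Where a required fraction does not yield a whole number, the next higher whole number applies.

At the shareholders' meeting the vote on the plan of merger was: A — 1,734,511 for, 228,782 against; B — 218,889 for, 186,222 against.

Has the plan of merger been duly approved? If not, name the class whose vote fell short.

Not approved — the B shares did not give the required vote.

A: 4/5 of 2168138 = 1734510.40, rounded up to 1734511; 1,734,511 required, 1,734,511 in favor — approved.
B: a majority of 437788 is 218895; 218,895 required, 218,889 in favor — not approved.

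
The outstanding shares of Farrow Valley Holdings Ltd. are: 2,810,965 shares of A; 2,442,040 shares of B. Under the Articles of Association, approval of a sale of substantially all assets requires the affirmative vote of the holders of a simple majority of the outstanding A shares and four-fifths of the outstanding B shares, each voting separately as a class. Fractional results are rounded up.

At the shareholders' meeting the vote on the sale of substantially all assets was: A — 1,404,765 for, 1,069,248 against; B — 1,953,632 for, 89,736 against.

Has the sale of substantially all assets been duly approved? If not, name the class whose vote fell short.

Not approved — the A shares did not give the required vote.

A: a majority of 2810965 is 1405483; 1,405,483 required, 1,404,765 in favor — not approved.
B: 4/5 of 2442040 = 1953632; 1,953,632 required, 1,953,632 in favor — approved.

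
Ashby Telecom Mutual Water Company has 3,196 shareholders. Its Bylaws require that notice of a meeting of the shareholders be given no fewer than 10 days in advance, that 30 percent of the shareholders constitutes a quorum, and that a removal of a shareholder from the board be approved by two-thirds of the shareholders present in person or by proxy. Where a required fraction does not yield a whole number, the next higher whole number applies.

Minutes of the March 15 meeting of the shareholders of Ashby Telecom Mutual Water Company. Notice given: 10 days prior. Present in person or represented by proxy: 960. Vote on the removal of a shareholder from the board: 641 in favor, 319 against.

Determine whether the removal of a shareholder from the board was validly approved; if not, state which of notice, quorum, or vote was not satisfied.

Valid — all requirements satisfied.

Notice: 10 days given; 10 required. Satisfied.
Quorum: 30% of 3,196 = 958.80, rounded up to 959; 960 present. Satisfied.
Vote: requires two-thirds of those present (960); 2/3 of 960 = 640, so 640 needed; 641 in favor. Satisfied.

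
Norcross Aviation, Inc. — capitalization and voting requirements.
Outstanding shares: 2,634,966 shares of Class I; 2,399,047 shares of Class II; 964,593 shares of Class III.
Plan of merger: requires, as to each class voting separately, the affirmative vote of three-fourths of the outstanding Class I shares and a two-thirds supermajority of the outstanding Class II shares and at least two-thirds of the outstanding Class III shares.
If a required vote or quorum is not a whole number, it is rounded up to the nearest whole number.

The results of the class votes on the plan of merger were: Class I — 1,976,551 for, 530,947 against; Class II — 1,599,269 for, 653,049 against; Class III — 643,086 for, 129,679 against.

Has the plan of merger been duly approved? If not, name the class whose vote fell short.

Class I: 3/4 of 2634966 = 1976224.50, rounded up to 1976225; 1,976,225 required, 1,976,551 in favor — approved.
Class II: 2/3 of 2399047 = 1599364.67, rounded up to 1599365; 1,599,365 required, 1,599,269 in favor — not approved.
Class III: 2/3 of 964593 = 643062; 643,062 required, 643,086 in favor — approved.

Not approved — the Class II shares did not give the required vote.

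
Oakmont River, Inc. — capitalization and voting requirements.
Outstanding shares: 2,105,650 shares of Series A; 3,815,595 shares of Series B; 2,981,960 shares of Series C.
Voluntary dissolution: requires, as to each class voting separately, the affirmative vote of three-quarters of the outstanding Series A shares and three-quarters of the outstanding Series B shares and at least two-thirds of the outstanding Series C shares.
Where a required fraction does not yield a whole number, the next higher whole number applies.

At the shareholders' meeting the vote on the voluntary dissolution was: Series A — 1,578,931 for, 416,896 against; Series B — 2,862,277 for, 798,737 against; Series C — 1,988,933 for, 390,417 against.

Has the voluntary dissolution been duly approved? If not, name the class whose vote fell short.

Not approved — the Series A shares did not give the required vote.

Series A: 3/4 of 2105650 = 1579237.50, rounded up to 1579238; 1,579,238 required, 1,578,931 in favor — not approved.
Series B: 3/4 of 3815595 = 2861696.25, rounded up to 2861697; 2,861,697 required, 2,862,277 in favor — approved.
Series C: 2/3 of 2981960 = 1987973.33, rounded up to 1987974; 1,987,974 required, 1,988,933 in favor — approved.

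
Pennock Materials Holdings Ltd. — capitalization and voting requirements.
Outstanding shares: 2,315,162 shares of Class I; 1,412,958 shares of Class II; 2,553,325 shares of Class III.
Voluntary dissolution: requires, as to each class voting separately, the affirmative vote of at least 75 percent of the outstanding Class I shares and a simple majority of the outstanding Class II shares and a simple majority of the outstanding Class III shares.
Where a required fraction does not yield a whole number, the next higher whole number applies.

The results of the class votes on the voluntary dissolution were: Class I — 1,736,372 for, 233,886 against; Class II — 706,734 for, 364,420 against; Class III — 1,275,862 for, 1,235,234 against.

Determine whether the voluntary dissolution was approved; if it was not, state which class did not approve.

Class I: 3/4 of 2315162 = 1736371.50, rounded up to 1736372; 1,736,372 required, 1,736,372 in favor — approved.
Class II: a majority of 1412958 is 706480; 706,480 required, 706,734 in favor — approved.
Class III: a majority of 2553325 is 1276663; 1,276,663 required, 1,275,862 in favor — not approved.

Not approved — the Class III shares did not give the required vote.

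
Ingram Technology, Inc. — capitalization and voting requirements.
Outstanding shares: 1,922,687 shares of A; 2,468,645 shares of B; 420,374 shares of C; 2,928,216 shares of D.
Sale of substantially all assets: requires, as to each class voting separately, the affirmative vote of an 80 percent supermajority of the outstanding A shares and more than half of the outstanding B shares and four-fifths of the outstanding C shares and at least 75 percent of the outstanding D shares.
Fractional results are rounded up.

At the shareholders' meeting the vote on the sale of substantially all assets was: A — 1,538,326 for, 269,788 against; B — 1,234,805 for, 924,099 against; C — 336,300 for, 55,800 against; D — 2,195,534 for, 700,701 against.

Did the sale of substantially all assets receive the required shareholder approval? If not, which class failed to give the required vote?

A: 4/5 of 1922687 = 1538149.60, rounded up to 1538150; 1,538,150 required, 1,538,326 in favor — approved.
B: a majority of 2468645 is 1234323; 1,234,323 required, 1,234,805 in favor — approved.
C: 4/5 of 420374 = 336299.20, rounded up to 336300; 336,300 required, 336,300 in favor — approved.
D: 3/4 of 2928216 = 2196162; 2,196,162 required, 2,195,534 in favor — not approved.

Not approved — the D shares did not give the required vote.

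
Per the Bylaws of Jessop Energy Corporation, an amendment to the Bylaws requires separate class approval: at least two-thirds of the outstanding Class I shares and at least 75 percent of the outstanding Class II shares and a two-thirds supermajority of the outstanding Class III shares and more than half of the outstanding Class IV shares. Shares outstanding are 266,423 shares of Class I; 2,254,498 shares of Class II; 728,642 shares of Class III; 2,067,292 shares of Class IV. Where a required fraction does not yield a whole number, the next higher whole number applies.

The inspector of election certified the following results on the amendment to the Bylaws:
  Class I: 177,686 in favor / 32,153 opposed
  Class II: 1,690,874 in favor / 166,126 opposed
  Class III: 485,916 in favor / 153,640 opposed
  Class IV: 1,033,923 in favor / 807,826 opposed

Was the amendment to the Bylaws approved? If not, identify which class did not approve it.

Approved — every class gave the required vote.

Class I: 2/3 of 266423 = 177615.33, rounded up to 177616; 177,616 required, 177,686 in favor — approved.
Class II: 3/4 of 2254498 = 1690873.50, rounded up to 1690874; 1,690,874 required, 1,690,874 in favor — approved.
Class III: 2/3 of 728642 = 485761.33, rounded up to 485762; 485,762 required, 485,916 in favor — approved.
Class IV: a majority of 2067292 is 1033647; 1,033,647 required, 1,033,923 in favor — approved.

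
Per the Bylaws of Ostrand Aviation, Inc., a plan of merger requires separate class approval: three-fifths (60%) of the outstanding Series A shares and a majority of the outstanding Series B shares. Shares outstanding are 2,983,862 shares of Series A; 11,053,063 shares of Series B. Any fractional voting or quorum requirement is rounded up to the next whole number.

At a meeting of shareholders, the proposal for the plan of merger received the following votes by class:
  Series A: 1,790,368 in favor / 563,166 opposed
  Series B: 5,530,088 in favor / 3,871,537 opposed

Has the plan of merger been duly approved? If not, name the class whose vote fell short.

Series A: 3/5 of 2983862 = 1790317.20, rounded up to 1790318; 1,790,318 required, 1,790,368 in favor — approved.
Series B: a majority of 11053063 is 5526532; 5,526,532 required, 5,530,088 in favor — approved.

Approved — every class gave the required vote.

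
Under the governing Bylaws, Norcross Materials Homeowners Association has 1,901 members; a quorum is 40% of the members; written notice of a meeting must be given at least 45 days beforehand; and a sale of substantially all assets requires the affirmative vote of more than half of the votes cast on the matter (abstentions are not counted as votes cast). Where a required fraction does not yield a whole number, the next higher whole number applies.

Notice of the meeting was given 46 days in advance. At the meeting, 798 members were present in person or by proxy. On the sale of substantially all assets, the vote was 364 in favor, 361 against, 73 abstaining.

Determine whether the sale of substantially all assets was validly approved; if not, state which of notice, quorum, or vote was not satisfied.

Valid — all requirements satisfied.

Notice: 46 days given; 45 required. Satisfied.
Quorum: 40% of 1,901 = 760.40, rounded up to 761; 798 present. Satisfied.
Vote: requires a majority of the votes cast (798 − 73 abstaining = 725); a majority of 725 is 363, so 363 needed; 364 in favor. Satisfied.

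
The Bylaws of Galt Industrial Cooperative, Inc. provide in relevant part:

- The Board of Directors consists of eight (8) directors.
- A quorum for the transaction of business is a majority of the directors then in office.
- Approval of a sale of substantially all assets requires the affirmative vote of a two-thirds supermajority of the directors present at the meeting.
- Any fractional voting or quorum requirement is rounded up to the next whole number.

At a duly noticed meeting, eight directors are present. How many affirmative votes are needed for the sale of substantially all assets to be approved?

The sale of substantially all assets requires two-thirds of the directors present (8).
2/3 of 8 = 5.33, rounded up to 6.

6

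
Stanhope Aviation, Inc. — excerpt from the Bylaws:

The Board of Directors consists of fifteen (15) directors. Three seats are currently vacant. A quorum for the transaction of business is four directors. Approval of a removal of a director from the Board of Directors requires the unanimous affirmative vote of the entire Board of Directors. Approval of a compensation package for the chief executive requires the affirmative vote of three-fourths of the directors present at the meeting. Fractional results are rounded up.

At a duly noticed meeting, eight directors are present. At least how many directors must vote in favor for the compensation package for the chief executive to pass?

The compensation package for the chief executive requires three-fourths of the directors present (8).
3/4 of 8 = 6.

6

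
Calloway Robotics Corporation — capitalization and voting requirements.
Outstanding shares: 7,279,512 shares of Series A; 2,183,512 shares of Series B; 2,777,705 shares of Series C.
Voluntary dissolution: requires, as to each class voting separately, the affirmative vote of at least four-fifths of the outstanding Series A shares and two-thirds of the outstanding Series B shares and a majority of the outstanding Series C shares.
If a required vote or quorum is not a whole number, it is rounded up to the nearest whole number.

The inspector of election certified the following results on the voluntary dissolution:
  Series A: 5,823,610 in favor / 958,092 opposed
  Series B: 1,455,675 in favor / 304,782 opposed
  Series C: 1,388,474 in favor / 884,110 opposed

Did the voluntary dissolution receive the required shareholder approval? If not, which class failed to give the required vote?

Not approved — the Series C shares did not give the required vote.

Series A: 4/5 of 7279512 = 5823609.60, rounded up to 5823610; 5,823,610 required, 5,823,610 in favor — approved.
Series B: 2/3 of 2183512 = 1455674.67, rounded up to 1455675; 1,455,675 required, 1,455,675 in favor — approved.
Series C: a majority of 2777705 is 1388853; 1,388,853 required, 1,388,474 in favor — not approved.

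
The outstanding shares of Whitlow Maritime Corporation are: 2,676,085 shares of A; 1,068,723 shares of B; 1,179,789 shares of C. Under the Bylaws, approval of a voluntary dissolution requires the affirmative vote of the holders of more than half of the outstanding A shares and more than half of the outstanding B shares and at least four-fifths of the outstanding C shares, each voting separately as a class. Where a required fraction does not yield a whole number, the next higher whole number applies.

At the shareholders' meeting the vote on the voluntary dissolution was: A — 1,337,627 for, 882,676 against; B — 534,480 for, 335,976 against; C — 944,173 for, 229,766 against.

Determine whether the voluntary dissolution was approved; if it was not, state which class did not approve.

Not approved — the A shares did not give the required vote.

A: a majority of 2676085 is 1338043; 1,338,043 required, 1,337,627 in favor — not approved.
B: a majority of 1068723 is 534362; 534,362 required, 534,480 in favor — approved.
C: 4/5 of 1179789 = 943831.20, rounded up to 943832; 943,832 required, 944,173 in favor — approved.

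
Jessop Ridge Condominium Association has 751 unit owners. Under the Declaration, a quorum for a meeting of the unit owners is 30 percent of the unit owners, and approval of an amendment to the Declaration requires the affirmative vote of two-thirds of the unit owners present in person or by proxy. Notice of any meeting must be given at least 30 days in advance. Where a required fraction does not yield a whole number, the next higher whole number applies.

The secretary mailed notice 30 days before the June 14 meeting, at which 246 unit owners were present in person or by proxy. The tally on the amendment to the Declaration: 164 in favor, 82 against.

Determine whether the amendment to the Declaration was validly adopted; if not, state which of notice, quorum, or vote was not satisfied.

Valid — all requirements satisfied.

Notice: 30 days given; 30 required. Satisfied.
Quorum: 30% of 751 = 225.30, rounded up to 226; 246 present. Satisfied.
Vote: requires two-thirds of those present (246); 2/3 of 246 = 164, so 164 needed; 164 in favor. Satisfied.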